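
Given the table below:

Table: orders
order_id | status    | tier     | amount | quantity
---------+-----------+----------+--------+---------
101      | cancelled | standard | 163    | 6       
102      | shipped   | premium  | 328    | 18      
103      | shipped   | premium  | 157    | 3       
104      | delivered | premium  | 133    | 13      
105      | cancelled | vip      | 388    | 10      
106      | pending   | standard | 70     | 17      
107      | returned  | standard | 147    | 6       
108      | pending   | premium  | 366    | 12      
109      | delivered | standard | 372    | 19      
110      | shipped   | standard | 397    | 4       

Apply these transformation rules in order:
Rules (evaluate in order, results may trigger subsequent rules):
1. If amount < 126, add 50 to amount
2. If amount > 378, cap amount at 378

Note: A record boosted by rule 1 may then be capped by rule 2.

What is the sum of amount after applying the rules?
2542

Step 1: Apply rule 1 to records with amount < 126
  - 1 records get bonus of 50
  - Of these, 0 records then exceed 378 and get capped
Step 2: Apply rule 2 to records with amount > 378
  - 2 records (original) are capped
Step 3: Calculate final sum = 2542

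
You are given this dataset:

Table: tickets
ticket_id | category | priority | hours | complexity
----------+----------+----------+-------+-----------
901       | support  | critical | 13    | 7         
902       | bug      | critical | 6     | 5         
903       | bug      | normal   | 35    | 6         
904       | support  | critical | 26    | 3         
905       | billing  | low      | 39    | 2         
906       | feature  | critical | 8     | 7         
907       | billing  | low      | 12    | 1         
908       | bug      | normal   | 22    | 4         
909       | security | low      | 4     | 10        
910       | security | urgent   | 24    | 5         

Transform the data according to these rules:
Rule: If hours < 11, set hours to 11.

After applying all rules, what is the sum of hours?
204

Step 1: 3 records have hours < 11
Step 2: These records originally summed to 18
Step 3: After setting to minimum: 3 × 11 = 33
Step 4: Unaffected records sum: 171
Step 5: Final sum = 33 + 171 = 204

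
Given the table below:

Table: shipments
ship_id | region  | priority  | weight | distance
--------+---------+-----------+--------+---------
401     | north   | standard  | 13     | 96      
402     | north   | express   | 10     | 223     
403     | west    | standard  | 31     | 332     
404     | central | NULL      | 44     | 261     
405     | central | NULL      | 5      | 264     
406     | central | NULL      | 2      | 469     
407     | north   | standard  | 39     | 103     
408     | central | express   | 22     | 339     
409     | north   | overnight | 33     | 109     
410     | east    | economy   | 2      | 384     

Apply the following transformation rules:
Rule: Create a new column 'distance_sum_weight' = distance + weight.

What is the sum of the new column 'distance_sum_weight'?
2781

Step 1: For each record, compute distance + weight
Example calculations:
  96 + 13 = 109
  223 + 10 = 233
  332 + 31 = 363
  ...
Step 2: Sum all derived values
Step 3: Total = 2781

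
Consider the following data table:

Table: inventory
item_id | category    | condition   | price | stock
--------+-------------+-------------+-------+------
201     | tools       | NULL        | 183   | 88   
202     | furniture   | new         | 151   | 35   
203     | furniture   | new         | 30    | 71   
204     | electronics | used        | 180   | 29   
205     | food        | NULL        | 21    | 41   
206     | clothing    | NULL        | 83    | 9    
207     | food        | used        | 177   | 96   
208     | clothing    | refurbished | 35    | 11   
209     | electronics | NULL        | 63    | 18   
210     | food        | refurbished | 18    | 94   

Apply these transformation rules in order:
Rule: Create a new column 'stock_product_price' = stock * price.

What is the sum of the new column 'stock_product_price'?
50550

Step 1: For each record, compute stock * price
Example calculations:
  88 * 183 = 16104
  35 * 151 = 5285
  71 * 30 = 2130
  ...
Step 2: Sum all derived values
Step 3: Total = 50550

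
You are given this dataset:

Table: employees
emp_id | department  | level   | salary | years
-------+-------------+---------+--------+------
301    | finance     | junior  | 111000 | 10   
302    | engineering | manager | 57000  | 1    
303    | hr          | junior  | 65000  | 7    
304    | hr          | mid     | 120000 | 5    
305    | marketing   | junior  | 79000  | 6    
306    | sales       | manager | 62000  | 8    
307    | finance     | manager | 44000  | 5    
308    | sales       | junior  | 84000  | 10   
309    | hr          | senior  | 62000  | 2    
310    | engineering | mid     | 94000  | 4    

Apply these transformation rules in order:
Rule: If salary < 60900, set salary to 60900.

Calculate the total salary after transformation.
798800

Step 1: 2 records have salary < 60900
Step 2: These records originally summed to 101000
Step 3: After setting to minimum: 2 × 60900 = 121800
Step 4: Unaffected records sum: 677000
Step 5: Final sum = 121800 + 677000 = 798800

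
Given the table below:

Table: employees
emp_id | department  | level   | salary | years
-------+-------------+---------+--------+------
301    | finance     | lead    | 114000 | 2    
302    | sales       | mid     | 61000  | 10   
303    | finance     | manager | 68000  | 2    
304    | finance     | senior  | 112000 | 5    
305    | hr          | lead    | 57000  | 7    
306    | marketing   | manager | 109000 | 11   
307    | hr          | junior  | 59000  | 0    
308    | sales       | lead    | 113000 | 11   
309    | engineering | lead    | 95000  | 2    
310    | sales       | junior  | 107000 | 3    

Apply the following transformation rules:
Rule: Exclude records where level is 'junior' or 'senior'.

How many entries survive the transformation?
7

Step 1: Count records to exclude
  - 2 (junior) + 1 (senior) = 3 records
Step 2: Total records: 10
Step 3: Remaining = 10 - 3 = 7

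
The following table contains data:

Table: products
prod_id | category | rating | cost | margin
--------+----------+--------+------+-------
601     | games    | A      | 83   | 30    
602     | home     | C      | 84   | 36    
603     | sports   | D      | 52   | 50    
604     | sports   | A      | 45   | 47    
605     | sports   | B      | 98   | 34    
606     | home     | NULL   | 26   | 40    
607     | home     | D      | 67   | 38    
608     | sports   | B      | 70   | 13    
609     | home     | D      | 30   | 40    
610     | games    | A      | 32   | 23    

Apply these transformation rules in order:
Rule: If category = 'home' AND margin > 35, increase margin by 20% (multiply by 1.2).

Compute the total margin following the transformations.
381.8

Step 1: Find records where category = 'home' AND margin > 35
Step 2: 4 records match, summing to 154
Step 3: After multiplier: 154 × 1.2 = 184.8
Step 4: Unaffected records sum: 197
Step 5: Final sum = 184.8 + 197 = 381.8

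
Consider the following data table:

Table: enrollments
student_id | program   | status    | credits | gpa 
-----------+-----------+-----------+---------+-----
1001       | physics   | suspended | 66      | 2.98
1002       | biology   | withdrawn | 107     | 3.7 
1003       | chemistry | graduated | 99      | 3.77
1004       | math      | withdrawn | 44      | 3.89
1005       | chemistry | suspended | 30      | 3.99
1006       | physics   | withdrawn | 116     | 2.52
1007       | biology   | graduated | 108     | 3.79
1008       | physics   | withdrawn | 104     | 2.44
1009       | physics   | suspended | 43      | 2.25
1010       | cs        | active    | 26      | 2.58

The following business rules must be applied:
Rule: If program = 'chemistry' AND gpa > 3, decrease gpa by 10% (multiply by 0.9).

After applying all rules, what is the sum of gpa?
31.13

Step 1: Find records where program = 'chemistry' AND gpa > 3
Step 2: 2 records match, summing to 7.76
Step 3: After multiplier: 7.76 × 0.9 = 6.98
Step 4: Unaffected records sum: 24.15
Step 5: Final sum = 6.98 + 24.15 = 31.13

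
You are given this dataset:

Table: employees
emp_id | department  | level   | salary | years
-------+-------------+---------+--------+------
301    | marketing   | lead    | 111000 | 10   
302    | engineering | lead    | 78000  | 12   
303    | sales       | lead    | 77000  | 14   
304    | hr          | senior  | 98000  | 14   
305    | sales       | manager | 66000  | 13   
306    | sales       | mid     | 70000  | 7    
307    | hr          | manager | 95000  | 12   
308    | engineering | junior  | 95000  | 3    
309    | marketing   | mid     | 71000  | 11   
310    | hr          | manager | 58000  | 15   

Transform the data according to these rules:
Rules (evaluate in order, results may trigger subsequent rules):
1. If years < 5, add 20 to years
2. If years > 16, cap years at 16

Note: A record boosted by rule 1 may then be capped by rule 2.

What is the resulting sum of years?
124

Step 1: Apply rule 1 to records with years < 5
  - 1 records get bonus of 20
  - Of these, 1 records then exceed 16 and get capped
Step 2: Apply rule 2 to records with years > 16
  - 0 records (original) are capped
Step 3: Calculate final sum = 124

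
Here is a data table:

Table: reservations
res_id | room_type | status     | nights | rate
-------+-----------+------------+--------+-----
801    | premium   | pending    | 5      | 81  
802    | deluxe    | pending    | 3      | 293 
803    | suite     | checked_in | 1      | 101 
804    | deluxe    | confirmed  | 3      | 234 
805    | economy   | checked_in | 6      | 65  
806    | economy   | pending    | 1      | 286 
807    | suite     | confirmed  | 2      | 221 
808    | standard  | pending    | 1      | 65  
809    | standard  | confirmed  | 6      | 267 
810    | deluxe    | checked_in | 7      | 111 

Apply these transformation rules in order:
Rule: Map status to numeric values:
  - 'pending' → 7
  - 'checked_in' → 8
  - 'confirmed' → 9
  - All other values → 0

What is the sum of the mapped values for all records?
79

Step 1: Apply mapping to each record
Step 2: Count by status:
  'pending': 4 records × 7 = 28
  'checked_in': 3 records × 8 = 24
  'confirmed': 3 records × 9 = 27
Step 3: Sum all mapped values = 79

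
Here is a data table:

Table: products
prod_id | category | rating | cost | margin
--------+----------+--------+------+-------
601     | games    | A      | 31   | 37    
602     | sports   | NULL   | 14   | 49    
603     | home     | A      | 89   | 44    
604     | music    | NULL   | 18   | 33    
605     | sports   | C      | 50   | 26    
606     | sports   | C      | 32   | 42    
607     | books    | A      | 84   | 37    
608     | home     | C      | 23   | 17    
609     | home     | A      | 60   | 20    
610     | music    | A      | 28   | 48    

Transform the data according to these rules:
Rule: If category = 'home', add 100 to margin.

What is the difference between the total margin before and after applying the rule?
300

Step 1: Original sum of margin = 353
Step 2: 3 records have category = 'home'
Step 3: Each affected record changes by 100
Step 4: Total change = 3 × 100 = 300
Step 5: New sum = 353 + 300 = 653
Step 6: Difference = |653 - 353| = 300
        (Sum increased by 300)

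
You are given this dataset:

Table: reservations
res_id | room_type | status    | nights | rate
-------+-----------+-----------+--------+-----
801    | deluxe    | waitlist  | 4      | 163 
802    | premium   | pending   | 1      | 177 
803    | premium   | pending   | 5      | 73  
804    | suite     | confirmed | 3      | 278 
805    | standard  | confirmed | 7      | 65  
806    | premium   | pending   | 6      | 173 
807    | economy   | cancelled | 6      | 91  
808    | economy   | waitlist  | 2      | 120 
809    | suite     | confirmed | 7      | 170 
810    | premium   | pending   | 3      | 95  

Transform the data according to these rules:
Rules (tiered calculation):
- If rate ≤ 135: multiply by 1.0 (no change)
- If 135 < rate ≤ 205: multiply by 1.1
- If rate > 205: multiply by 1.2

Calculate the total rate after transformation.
1528.9

Step 1: Tier 1 (rate ≤ 135): 5 records, sum = 444 × 1.0 = 444.0
Step 2: Tier 2 (135 < rate ≤ 205): 4 records, sum = 683 × 1.1 = 751.3
Step 3: Tier 3 (rate > 205): 1 records, sum = 278 × 1.2 = 333.6
Step 4: Final sum = 444.0 + 751.3 + 333.6 = 1528.9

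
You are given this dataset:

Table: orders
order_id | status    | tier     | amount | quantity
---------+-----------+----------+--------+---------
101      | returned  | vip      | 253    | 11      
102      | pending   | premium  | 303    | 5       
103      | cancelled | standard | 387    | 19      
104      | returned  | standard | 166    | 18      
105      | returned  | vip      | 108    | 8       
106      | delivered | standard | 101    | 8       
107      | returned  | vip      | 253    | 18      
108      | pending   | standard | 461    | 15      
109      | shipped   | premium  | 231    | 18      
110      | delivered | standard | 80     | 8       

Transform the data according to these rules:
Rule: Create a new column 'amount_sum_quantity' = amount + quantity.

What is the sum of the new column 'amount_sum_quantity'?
2471

Step 1: For each record, compute amount + quantity
Example calculations:
  253 + 11 = 264
  303 + 5 = 308
  387 + 19 = 406
  ...
Step 2: Sum all derived values
Step 3: Total = 2471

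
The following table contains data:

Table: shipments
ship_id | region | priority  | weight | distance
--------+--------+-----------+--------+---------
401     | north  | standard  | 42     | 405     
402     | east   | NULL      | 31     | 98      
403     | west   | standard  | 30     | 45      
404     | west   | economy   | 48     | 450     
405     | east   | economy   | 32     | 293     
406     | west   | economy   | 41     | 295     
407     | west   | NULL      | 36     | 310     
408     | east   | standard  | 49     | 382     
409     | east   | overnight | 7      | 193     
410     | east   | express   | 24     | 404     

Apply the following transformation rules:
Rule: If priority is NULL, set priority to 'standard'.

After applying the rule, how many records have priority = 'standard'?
5

Step 1: Count records where priority IS NULL
Step 2: Found 2 records with NULL priority
Step 3: These records will have priority set to 'standard'
Step 4: Records already having priority = 'standard': 3
Step 5: Answer: 2 + 3 = 5 records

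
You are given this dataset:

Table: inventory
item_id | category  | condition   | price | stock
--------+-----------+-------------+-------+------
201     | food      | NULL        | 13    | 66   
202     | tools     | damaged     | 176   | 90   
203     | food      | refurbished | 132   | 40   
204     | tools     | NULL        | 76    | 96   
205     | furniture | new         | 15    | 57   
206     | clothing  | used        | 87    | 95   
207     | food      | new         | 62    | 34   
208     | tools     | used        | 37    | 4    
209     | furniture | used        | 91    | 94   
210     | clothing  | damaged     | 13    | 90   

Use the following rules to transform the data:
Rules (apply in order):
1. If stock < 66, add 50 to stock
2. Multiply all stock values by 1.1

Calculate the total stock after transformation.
952.6

Step 1: Apply Rule 1 - Add 50 to records with stock < 66
  - 4 records affected: 135 + (4 × 50) = 335
  - Unaffected records: 531
  - Sum after Rule 1: 866
Step 2: Apply Rule 2 - Multiply all by 1.1
  - 866 × 1.1 = 952.6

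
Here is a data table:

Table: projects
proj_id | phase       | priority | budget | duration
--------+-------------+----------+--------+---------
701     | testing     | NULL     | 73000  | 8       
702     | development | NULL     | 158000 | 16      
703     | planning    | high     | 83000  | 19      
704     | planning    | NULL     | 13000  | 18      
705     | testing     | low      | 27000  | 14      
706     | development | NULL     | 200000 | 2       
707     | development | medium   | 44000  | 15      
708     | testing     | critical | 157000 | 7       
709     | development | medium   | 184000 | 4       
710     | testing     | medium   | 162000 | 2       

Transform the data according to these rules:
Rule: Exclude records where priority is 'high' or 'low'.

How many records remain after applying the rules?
8

Step 1: Count records to exclude
  - 1 (high) + 1 (low) = 2 records
Step 2: Total records: 10
Step 3: Remaining = 10 - 2 = 8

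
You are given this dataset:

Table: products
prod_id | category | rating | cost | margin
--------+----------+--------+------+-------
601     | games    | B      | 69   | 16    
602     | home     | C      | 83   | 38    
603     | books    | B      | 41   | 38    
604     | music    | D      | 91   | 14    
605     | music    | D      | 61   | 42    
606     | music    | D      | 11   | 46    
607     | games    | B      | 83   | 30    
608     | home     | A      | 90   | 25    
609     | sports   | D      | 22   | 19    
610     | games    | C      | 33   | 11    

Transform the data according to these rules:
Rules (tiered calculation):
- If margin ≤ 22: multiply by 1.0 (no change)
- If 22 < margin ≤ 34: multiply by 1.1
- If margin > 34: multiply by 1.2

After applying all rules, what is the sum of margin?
317.3

Step 1: Tier 1 (margin ≤ 22): 4 records, sum = 60 × 1.0 = 60.0
Step 2: Tier 2 (22 < margin ≤ 34): 2 records, sum = 55 × 1.1 = 60.5
Step 3: Tier 3 (margin > 34): 4 records, sum = 164 × 1.2 = 196.8
Step 4: Final sum = 60.0 + 60.5 + 196.8 = 317.3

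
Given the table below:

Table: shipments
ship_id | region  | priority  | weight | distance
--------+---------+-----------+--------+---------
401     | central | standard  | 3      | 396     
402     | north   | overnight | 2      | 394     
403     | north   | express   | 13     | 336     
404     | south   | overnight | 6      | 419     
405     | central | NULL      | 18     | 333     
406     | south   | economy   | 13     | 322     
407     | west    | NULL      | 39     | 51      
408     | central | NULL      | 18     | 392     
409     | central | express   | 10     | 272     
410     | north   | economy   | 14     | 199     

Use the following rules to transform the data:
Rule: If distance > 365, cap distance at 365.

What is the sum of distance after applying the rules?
2973

Step 1: 4 records have distance > 365
Step 2: These records originally summed to 1601
Step 3: After capping: 4 × 365 = 1460
Step 4: Unaffected records sum: 1513
Step 5: Final sum = 1460 + 1513 = 2973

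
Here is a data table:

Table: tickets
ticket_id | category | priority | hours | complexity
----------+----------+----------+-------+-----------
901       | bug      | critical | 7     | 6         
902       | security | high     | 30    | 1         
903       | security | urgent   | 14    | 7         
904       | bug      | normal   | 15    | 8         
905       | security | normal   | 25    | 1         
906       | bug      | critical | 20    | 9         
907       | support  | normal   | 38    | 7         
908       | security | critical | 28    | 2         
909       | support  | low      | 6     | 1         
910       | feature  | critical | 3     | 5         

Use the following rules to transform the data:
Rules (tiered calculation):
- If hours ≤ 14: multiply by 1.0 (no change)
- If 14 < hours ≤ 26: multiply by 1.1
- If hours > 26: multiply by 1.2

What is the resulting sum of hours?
211.2

Step 1: Tier 1 (hours ≤ 14): 4 records, sum = 30 × 1.0 = 30.0
Step 2: Tier 2 (14 < hours ≤ 26): 3 records, sum = 60 × 1.1 = 66.0
Step 3: Tier 3 (hours > 26): 3 records, sum = 96 × 1.2 = 115.2
Step 4: Final sum = 30.0 + 66.0 + 115.2 = 211.2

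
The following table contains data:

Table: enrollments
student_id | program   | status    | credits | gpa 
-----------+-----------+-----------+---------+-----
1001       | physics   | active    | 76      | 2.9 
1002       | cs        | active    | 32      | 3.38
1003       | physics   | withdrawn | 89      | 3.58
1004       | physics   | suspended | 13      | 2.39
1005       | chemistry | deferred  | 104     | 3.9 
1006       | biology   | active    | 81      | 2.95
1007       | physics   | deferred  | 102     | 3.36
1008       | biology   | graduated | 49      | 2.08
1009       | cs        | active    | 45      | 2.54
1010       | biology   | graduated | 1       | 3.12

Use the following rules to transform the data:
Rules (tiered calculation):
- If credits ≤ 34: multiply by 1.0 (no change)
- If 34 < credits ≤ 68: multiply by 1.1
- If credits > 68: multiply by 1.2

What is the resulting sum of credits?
691.8

Step 1: Tier 1 (credits ≤ 34): 3 records, sum = 46 × 1.0 = 46.0
Step 2: Tier 2 (34 < credits ≤ 68): 2 records, sum = 94 × 1.1 = 103.4
Step 3: Tier 3 (credits > 68): 5 records, sum = 452 × 1.2 = 542.4
Step 4: Final sum = 46.0 + 103.4 + 542.4 = 691.8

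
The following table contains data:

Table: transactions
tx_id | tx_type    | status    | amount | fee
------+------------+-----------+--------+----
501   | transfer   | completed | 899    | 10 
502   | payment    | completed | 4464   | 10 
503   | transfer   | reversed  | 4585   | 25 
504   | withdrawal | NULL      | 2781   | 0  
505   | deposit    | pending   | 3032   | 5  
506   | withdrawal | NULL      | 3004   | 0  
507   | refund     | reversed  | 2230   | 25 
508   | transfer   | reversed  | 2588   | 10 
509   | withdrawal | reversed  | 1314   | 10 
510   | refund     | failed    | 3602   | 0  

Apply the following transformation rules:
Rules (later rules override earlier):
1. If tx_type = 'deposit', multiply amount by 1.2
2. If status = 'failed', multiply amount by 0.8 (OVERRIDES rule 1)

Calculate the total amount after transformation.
28385.0

Step 1: Rule 2 takes priority for records with status = 'failed'
  - 1 records: 3602 × 0.8 = 2881.6
Step 2: Rule 1 applies to remaining records with tx_type = 'deposit'
  - 1 records: 3032 × 1.2 = 3638.4
Step 3: Other records unchanged: 21865
Step 4: Final sum = 2881.6 + 3638.4 + 21865 = 28385.0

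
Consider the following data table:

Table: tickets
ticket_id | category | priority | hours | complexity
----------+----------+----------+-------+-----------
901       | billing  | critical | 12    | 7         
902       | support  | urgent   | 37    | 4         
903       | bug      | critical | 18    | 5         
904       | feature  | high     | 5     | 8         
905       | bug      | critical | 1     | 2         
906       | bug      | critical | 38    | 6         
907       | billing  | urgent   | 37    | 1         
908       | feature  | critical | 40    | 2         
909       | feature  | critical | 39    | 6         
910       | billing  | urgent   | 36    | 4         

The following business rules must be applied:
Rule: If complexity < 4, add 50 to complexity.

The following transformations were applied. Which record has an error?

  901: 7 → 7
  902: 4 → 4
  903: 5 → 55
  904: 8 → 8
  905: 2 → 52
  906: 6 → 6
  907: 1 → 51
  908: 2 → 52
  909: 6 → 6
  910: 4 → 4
Record 903 has an error. The correct transformed value should be 5, not 55.

Step 1: Check each record against the rule
Step 2: Record 903 has complexity = 5
Step 3: Since 5 >= 4, the bonus should not have been applied
Step 4: Correct value = 5, but claimed value = 55
Conclusion: Record 903 has the error.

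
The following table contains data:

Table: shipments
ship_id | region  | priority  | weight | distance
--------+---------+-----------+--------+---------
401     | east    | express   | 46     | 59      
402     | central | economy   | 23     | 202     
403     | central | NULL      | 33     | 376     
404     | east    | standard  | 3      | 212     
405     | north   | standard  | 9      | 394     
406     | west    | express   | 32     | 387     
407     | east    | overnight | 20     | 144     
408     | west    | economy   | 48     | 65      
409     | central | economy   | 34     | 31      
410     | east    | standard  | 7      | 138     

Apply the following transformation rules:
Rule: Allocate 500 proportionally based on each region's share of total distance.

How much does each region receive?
central: 151.64, east: 137.7, north: 98.11, west: 112.55

Step 1: Calculate total distance = 2008
Step 2: Calculate each region's proportion:
  central: 609/2008 = 30.33% → 151.64
  east: 553/2008 = 27.54% → 137.7
  north: 394/2008 = 19.62% → 98.11
  west: 452/2008 = 22.51% → 112.55
Step 3: Verify: sum of allocations ≈ 500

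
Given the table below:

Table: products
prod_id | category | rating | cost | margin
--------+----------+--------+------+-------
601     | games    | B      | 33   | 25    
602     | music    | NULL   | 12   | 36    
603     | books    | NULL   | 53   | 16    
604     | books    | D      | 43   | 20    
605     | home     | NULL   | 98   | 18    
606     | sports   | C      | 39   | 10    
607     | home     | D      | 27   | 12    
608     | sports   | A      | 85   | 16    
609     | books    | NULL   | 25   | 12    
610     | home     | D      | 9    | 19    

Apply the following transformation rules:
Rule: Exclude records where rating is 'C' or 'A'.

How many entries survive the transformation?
8

Step 1: Count records to exclude
  - 1 (C) + 1 (A) = 2 records
Step 2: Total records: 10
Step 3: Remaining = 10 - 2 = 8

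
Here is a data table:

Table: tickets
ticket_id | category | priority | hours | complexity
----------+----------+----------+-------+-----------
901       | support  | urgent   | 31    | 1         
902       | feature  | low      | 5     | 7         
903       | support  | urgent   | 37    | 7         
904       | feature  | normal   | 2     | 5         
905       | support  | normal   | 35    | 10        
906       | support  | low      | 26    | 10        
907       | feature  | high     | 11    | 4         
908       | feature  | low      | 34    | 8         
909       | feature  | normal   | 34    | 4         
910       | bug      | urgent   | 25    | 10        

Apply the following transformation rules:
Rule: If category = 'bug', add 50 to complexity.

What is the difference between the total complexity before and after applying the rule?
50

Step 1: Original sum of complexity = 66
Step 2: 1 records have category = 'bug'
Step 3: Each affected record changes by 50
Step 4: Total change = 1 × 50 = 50
Step 5: New sum = 66 + 50 = 116
Step 6: Difference = |116 - 66| = 50
        (Sum increased by 50)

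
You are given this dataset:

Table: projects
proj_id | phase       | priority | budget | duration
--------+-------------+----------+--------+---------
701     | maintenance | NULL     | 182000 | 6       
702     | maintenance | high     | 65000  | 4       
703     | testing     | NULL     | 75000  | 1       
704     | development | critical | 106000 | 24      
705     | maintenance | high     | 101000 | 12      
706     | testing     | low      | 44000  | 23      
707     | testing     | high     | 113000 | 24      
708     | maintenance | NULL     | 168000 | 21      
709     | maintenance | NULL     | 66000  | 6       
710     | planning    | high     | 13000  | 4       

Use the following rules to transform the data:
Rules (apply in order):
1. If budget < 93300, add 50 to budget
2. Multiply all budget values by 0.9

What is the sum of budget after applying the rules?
839925.0

Step 1: Apply Rule 1 - Add 50 to records with budget < 93300
  - 5 records affected: 263000 + (5 × 50) = 263250
  - Unaffected records: 670000
  - Sum after Rule 1: 933250
Step 2: Apply Rule 2 - Multiply all by 0.9
  - 933250 × 0.9 = 839925.0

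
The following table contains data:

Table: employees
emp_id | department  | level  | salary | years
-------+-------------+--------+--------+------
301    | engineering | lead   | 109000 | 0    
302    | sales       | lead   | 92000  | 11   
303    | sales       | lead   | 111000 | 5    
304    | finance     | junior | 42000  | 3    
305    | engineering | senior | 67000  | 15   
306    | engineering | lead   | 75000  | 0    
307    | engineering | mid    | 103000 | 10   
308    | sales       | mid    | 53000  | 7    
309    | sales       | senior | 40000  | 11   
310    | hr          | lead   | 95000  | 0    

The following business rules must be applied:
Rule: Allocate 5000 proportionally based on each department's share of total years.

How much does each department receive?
engineering: 2016.13, finance: 241.94, hr: 0.0, sales: 2741.94

Step 1: Calculate total years = 62
Step 2: Calculate each department's proportion:
  engineering: 25/62 = 40.32% → 2016.13
  finance: 3/62 = 4.84% → 241.94
  hr: 0/62 = 0.00% → 0.0
  sales: 34/62 = 54.84% → 2741.94
Step 3: Verify: sum of allocations ≈ 5000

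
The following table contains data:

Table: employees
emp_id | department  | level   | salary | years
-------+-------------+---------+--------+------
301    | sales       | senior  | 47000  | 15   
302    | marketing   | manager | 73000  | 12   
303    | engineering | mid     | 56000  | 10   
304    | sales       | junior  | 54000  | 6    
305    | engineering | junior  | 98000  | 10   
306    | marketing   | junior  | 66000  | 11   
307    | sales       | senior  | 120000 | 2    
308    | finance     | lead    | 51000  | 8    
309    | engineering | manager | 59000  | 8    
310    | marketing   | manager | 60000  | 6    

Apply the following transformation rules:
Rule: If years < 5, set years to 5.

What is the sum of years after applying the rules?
91

Step 1: 1 records have years < 5
Step 2: These records originally summed to 2
Step 3: After setting to minimum: 1 × 5 = 5
Step 4: Unaffected records sum: 86
Step 5: Final sum = 5 + 86 = 91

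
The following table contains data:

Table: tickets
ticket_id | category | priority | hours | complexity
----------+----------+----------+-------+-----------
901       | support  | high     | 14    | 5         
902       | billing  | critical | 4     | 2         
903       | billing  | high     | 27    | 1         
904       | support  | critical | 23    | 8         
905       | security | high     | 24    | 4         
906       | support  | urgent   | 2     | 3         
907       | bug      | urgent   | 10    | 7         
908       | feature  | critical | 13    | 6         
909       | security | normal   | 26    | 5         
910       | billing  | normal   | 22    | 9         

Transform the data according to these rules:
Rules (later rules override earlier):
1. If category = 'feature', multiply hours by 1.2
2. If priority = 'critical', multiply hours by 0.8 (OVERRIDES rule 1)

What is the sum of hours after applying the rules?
157.0

Step 1: Rule 2 takes priority for records with priority = 'critical'
  - 3 records: 40 × 0.8 = 32.0
Step 2: Rule 1 applies to remaining records with category = 'feature'
  - 0 records: 0 × 1.2 = 0.0
Step 3: Other records unchanged: 125
Step 4: Final sum = 32.0 + 0.0 + 125 = 157.0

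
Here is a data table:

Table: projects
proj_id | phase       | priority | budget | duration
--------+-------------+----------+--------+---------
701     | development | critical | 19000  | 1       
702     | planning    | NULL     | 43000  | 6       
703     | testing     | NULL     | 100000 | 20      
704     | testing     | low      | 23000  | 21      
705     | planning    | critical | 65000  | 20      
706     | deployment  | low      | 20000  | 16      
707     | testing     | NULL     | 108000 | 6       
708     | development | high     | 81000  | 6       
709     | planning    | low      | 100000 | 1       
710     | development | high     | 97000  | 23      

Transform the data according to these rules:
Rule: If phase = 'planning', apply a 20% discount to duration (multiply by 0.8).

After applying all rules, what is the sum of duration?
114.6

Step 1: Records with phase = 'planning' have total duration = 27
Step 2: Apply multiplier: 27 × 0.8 = 21.6
Step 3: Other records total: 93
Step 4: Final sum = 21.6 + 93 = 114.6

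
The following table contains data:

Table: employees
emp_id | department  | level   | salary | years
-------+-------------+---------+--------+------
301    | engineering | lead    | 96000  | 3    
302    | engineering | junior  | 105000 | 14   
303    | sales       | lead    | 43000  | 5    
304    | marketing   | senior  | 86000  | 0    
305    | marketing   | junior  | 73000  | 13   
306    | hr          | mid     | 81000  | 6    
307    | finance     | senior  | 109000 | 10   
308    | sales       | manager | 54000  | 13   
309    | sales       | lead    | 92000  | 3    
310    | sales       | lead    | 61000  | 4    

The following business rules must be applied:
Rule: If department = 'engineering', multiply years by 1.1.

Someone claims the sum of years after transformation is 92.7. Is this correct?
No, the correct result is 72.7.

Step 1: Calculate the correct sum after transformation
Step 2: Apply multiplier 1.1 to records where department = 'engineering'
Step 3: Correct result = 72.7
Step 4: Claimed result = 92.7
Step 5: 72.7 ≠ 92.7
Conclusion: The claimed result is incorrect. The correct answer is 72.7.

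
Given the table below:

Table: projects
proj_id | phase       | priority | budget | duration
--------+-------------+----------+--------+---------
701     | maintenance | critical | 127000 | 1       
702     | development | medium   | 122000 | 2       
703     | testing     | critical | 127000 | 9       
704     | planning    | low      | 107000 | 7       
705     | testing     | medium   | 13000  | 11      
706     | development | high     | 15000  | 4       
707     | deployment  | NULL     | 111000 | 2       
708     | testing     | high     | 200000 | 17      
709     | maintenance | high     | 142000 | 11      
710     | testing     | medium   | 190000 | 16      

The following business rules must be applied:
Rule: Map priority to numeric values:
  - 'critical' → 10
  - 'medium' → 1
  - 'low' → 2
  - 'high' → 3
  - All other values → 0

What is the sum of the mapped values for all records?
34

Step 1: Apply mapping to each record
Step 2: Count by status:
  'critical': 2 records × 10 = 20
  'medium': 3 records × 1 = 3
  'low': 1 records × 2 = 2
  'high': 3 records × 3 = 9
Step 3: Sum all mapped values = 34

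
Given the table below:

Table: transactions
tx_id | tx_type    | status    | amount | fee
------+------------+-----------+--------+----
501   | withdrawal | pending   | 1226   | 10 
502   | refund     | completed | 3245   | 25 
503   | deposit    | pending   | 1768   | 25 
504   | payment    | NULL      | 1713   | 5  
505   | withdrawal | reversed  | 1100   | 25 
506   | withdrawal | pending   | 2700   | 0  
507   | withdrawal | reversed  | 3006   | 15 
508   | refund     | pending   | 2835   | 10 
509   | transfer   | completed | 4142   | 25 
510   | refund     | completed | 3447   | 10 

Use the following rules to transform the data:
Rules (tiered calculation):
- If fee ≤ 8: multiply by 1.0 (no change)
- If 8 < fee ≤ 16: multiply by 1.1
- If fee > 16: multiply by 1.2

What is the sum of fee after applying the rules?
174.5

Step 1: Tier 1 (fee ≤ 8): 2 records, sum = 5 × 1.0 = 5.0
Step 2: Tier 2 (8 < fee ≤ 16): 4 records, sum = 45 × 1.1 = 49.5
Step 3: Tier 3 (fee > 16): 4 records, sum = 100 × 1.2 = 120.0
Step 4: Final sum = 5.0 + 49.5 + 120.0 = 174.5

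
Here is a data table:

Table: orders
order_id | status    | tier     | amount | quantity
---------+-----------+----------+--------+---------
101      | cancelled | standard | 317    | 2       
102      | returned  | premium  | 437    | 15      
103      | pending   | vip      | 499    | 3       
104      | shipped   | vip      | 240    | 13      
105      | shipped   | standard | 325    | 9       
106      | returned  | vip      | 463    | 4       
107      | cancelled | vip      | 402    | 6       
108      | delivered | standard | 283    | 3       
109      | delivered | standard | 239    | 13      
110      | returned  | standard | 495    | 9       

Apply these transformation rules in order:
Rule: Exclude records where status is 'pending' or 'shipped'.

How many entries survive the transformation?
7

Step 1: Count records to exclude
  - 1 (pending) + 2 (shipped) = 3 records
Step 2: Total records: 10
Step 3: Remaining = 10 - 3 = 7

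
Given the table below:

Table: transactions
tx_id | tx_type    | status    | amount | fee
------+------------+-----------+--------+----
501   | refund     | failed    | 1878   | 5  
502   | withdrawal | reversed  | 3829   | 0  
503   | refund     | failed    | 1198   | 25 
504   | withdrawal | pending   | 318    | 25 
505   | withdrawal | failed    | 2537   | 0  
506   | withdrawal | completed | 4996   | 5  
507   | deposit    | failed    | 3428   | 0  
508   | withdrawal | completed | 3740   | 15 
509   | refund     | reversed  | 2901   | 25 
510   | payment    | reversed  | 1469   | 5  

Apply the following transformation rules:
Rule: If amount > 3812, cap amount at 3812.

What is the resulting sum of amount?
25093

Step 1: 2 records have amount > 3812
Step 2: These records originally summed to 8825
Step 3: After capping: 2 × 3812 = 7624
Step 4: Unaffected records sum: 17469
Step 5: Final sum = 7624 + 17469 = 25093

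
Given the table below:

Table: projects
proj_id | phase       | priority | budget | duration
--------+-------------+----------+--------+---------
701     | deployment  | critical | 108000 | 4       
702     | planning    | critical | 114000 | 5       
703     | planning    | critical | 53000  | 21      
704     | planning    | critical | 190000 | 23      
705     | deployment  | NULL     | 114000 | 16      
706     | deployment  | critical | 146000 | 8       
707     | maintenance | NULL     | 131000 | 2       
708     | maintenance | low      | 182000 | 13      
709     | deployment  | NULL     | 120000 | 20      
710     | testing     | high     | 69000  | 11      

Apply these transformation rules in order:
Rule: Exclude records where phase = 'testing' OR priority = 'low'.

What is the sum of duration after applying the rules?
99

Step 1: Find records where phase = 'testing' OR priority = 'low'
Step 2: 2 records match, summing to 24
Step 3: Original sum: 123
Step 4: Remaining sum = 123 - 24 = 99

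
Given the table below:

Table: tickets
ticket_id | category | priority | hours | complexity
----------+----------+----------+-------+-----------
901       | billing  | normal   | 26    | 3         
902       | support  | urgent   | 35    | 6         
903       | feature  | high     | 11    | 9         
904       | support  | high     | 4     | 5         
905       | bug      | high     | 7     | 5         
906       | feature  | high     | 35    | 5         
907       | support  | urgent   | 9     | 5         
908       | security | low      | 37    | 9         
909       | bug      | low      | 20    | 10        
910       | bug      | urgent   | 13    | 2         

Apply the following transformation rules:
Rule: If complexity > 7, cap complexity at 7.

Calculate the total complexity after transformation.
52

Step 1: 3 records have complexity > 7
Step 2: These records originally summed to 28
Step 3: After capping: 3 × 7 = 21
Step 4: Unaffected records sum: 31
Step 5: Final sum = 21 + 31 = 52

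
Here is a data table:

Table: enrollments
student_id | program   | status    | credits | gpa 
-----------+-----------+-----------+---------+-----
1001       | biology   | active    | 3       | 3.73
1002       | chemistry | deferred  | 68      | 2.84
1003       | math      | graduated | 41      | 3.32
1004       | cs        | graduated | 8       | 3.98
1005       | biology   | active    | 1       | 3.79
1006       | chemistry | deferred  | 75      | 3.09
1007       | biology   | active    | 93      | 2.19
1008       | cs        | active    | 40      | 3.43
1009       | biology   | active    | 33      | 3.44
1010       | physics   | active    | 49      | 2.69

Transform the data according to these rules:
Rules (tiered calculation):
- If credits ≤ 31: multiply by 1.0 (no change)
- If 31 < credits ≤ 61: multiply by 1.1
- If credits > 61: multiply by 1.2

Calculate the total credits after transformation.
474.5

Step 1: Tier 1 (credits ≤ 31): 3 records, sum = 12 × 1.0 = 12.0
Step 2: Tier 2 (31 < credits ≤ 61): 4 records, sum = 163 × 1.1 = 179.3
Step 3: Tier 3 (credits > 61): 3 records, sum = 236 × 1.2 = 283.2
Step 4: Final sum = 12.0 + 179.3 + 283.2 = 474.5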